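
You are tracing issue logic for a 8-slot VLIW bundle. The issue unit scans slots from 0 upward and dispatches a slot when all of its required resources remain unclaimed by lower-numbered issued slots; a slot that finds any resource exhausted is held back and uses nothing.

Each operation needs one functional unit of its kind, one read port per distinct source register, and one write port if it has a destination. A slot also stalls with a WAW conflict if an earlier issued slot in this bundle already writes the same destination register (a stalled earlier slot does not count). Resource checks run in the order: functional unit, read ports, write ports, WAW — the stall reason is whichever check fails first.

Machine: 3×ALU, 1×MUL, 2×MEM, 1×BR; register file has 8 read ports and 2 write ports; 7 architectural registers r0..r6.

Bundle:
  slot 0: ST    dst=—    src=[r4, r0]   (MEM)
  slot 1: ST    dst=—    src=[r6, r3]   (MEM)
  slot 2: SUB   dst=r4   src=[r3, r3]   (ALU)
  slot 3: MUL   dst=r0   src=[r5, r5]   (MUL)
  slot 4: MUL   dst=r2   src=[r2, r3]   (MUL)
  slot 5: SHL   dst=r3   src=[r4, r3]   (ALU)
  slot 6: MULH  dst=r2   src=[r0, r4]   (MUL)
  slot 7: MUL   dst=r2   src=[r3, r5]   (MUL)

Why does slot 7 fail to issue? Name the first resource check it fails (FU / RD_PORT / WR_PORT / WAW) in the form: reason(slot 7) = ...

reason(slot 7) = FU

slot 0 (MEM): ISSUE — free A3,Mu1,Ld1,B1 rp6 wp2
slot 1 (MEM): ISSUE — free A3,Mu1,Ld0,B1 rp4 wp2
slot 2 (ALU): ISSUE — free A2,Mu1,Ld0,B1 rp3 wp1
slot 3 (MUL): ISSUE — free A2,Mu0,Ld0,B1 rp2 wp0
slot 4 (MUL): stall FU — free A2,Mu0,Ld0,B1 rp2 wp0
slot 5 (ALU): stall WR_PORT — free A2,Mu0,Ld0,B1 rp2 wp0
slot 6 (MUL): stall FU — free A2,Mu0,Ld0,B1 rp2 wp0
slot 7 (MUL): stall FU — free A2,Mu0,Ld0,B1 rp2 wp0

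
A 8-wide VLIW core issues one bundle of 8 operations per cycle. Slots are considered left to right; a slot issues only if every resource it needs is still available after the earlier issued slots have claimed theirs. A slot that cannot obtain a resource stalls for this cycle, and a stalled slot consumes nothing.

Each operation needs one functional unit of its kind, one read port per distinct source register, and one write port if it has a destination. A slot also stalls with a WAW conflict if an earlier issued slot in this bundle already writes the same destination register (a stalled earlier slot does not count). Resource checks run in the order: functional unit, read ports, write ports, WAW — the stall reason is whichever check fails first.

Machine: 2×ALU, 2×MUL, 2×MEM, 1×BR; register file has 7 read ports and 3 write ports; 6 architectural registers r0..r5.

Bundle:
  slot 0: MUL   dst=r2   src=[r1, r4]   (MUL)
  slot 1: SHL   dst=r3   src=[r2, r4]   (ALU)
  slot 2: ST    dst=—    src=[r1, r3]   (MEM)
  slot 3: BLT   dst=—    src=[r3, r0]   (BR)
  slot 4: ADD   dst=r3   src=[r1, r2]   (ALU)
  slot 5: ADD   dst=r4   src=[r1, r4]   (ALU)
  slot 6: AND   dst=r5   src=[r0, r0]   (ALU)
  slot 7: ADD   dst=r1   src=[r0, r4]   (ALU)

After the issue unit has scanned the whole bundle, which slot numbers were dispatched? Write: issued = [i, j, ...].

issued = [0, 1, 2, 6]

[0] MUL needs rd=2 wr=1: ok; after: ALU=2 MUL=1 MEM=2 BR=1, R=5, W=2
[1] ALU needs rd=2 wr=1: ok; after: ALU=1 MUL=1 MEM=2 BR=1, R=3, W=1
[2] MEM needs rd=2 wr=0: ok; after: ALU=1 MUL=1 MEM=1 BR=1, R=1, W=1
[3] BR needs rd=2 wr=0: RD_PORT; after: ALU=1 MUL=1 MEM=1 BR=1, R=1, W=1
[4] ALU needs rd=2 wr=1: RD_PORT; after: ALU=1 MUL=1 MEM=1 BR=1, R=1, W=1
[5] ALU needs rd=2 wr=1: RD_PORT; after: ALU=1 MUL=1 MEM=1 BR=1, R=1, W=1
[6] ALU needs rd=1 wr=1: ok; after: ALU=0 MUL=1 MEM=1 BR=1, R=0, W=0
[7] ALU needs rd=2 wr=1: FU; after: ALU=0 MUL=1 MEM=1 BR=1, R=0, W=0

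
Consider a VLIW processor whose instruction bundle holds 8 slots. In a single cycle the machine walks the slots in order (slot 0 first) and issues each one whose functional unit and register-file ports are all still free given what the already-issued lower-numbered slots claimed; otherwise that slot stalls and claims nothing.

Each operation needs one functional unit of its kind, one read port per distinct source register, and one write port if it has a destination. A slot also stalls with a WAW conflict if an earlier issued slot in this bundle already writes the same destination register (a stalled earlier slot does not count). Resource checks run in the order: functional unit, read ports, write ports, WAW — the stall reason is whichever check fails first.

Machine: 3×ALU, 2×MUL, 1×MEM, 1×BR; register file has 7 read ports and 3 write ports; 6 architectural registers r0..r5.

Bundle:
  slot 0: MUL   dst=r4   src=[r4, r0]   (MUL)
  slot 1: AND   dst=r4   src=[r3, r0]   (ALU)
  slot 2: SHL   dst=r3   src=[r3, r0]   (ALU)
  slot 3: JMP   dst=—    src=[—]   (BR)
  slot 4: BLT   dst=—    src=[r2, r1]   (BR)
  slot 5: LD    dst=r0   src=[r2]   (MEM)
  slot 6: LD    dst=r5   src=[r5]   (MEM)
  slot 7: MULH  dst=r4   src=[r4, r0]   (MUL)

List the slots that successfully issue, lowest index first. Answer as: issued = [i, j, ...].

slot 0 (MUL): ISSUE — free A3,Mu1,Ld1,B1 rp5 wp2
slot 1 (ALU): stall WAW — free A3,Mu1,Ld1,B1 rp5 wp2
slot 2 (ALU): ISSUE — free A2,Mu1,Ld1,B1 rp3 wp1
slot 3 (BR): ISSUE — free A2,Mu1,Ld1,B0 rp3 wp1
slot 4 (BR): stall FU — free A2,Mu1,Ld1,B0 rp3 wp1
slot 5 (MEM): ISSUE — free A2,Mu1,Ld0,B0 rp2 wp0
slot 6 (MEM): stall FU — free A2,Mu1,Ld0,B0 rp2 wp0
slot 7 (MUL): stall WR_PORT — free A2,Mu1,Ld0,B0 rp2 wp0

issued = [0, 2, 3, 5]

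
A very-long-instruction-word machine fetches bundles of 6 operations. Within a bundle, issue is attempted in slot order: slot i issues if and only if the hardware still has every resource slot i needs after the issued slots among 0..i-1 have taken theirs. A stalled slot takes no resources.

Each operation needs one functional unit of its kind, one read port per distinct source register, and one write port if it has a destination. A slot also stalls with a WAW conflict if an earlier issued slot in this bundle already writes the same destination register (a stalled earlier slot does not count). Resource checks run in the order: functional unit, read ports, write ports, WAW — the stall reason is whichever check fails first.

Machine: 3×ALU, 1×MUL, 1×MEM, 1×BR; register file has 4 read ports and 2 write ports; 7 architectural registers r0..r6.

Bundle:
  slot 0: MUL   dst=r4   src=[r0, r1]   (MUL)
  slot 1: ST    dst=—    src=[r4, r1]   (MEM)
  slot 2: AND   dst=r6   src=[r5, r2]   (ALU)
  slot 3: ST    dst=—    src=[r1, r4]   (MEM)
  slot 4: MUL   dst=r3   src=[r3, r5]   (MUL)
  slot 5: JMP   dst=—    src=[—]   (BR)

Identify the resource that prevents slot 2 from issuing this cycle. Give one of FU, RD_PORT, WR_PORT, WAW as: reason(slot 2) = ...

(0) want 1×MUL +2rd +1wr — yes → AL3|MU0|ME1|BR1|rd2|wr1
(1) want 1×MEM +2rd +0wr — yes → AL3|MU0|ME0|BR1|rd0|wr1
(2) want 1×ALU +2rd +1wr — RD_PORT → AL3|MU0|ME0|BR1|rd0|wr1
(3) want 1×MEM +2rd +0wr — FU → AL3|MU0|ME0|BR1|rd0|wr1
(4) want 1×MUL +2rd +1wr — FU → AL3|MU0|ME0|BR1|rd0|wr1
(5) want 1×BR +0rd +0wr — yes → AL3|MU0|ME0|BR0|rd0|wr1

reason(slot 2) = RD_PORT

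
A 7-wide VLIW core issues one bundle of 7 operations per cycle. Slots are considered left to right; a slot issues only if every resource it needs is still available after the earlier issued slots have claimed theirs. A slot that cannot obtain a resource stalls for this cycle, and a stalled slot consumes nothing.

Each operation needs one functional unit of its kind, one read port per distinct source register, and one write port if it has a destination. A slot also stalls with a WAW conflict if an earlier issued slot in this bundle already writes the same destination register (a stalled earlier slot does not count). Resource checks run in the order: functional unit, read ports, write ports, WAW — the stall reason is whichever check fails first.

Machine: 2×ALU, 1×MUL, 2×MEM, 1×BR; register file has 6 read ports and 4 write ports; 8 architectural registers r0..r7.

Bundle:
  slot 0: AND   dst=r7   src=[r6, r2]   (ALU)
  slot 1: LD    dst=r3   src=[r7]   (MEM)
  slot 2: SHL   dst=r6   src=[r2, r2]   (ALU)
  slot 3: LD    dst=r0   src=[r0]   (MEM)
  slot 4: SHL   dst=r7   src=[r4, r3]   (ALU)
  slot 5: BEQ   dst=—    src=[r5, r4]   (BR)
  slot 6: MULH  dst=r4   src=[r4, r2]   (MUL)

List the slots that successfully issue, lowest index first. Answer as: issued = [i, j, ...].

issued = [0, 1, 2, 3]

[0] ALU needs rd=2 wr=1: ok; after: ALU=1 MUL=1 MEM=2 BR=1, R=4, W=3
[1] MEM needs rd=1 wr=1: ok; after: ALU=1 MUL=1 MEM=1 BR=1, R=3, W=2
[2] ALU needs rd=1 wr=1: ok; after: ALU=0 MUL=1 MEM=1 BR=1, R=2, W=1
[3] MEM needs rd=1 wr=1: ok; after: ALU=0 MUL=1 MEM=0 BR=1, R=1, W=0
[4] ALU needs rd=2 wr=1: FU; after: ALU=0 MUL=1 MEM=0 BR=1, R=1, W=0
[5] BR needs rd=2 wr=0: RD_PORT; after: ALU=0 MUL=1 MEM=0 BR=1, R=1, W=0
[6] MUL needs rd=2 wr=1: RD_PORT; after: ALU=0 MUL=1 MEM=0 BR=1, R=1, W=0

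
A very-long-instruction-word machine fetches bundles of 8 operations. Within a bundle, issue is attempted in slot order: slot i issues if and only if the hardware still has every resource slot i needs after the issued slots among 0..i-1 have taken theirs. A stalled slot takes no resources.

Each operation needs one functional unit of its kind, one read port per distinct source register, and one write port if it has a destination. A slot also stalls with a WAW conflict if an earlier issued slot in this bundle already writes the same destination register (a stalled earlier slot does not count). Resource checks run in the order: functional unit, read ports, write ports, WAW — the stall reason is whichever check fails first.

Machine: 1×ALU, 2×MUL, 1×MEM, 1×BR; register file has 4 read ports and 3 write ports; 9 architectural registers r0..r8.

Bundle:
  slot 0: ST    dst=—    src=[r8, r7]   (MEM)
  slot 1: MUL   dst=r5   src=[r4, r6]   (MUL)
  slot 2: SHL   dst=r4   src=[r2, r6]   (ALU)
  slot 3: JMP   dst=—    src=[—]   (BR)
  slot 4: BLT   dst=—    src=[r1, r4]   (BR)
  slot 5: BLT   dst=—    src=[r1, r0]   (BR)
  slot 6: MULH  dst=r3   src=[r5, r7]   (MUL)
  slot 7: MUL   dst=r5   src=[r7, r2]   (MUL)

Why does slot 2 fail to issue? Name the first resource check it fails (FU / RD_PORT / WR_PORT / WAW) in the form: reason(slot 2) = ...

reason(slot 2) = RD_PORT

slot 0 (MEM): ISSUE — free A1,Mu2,Ld0,B1 rp2 wp3
slot 1 (MUL): ISSUE — free A1,Mu1,Ld0,B1 rp0 wp2
slot 2 (ALU): stall RD_PORT — free A1,Mu1,Ld0,B1 rp0 wp2
slot 3 (BR): ISSUE — free A1,Mu1,Ld0,B0 rp0 wp2
slot 4 (BR): stall FU — free A1,Mu1,Ld0,B0 rp0 wp2
slot 5 (BR): stall FU — free A1,Mu1,Ld0,B0 rp0 wp2
slot 6 (MUL): stall RD_PORT — free A1,Mu1,Ld0,B0 rp0 wp2
slot 7 (MUL): stall RD_PORT — free A1,Mu1,Ld0,B0 rp0 wp2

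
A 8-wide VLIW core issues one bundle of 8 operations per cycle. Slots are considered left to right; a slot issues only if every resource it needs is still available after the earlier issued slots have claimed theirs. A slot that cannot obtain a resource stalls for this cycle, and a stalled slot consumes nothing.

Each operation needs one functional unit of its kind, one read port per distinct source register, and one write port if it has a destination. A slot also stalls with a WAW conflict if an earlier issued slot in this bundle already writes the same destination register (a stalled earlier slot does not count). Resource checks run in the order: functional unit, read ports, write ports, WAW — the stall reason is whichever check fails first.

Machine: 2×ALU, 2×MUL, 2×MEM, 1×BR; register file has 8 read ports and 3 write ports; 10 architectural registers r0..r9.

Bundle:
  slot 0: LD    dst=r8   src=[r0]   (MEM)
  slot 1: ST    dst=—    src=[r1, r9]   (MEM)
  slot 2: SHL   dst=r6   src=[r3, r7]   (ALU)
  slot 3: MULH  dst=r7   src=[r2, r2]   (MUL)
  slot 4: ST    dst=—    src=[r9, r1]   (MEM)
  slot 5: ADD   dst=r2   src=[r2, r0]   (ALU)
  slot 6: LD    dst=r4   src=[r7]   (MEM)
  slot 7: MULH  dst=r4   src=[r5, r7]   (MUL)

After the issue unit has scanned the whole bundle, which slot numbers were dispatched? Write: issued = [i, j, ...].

issued = [0, 1, 2, 3]

(0) want 1×MEM +1rd +1wr — yes → AL2|MU2|ME1|BR1|rd7|wr2
(1) want 1×MEM +2rd +0wr — yes → AL2|MU2|ME0|BR1|rd5|wr2
(2) want 1×ALU +2rd +1wr — yes → AL1|MU2|ME0|BR1|rd3|wr1
(3) want 1×MUL +1rd +1wr — yes → AL1|MU1|ME0|BR1|rd2|wr0
(4) want 1×MEM +2rd +0wr — FU → AL1|MU1|ME0|BR1|rd2|wr0
(5) want 1×ALU +2rd +1wr — WR_PORT → AL1|MU1|ME0|BR1|rd2|wr0
(6) want 1×MEM +1rd +1wr — FU → AL1|MU1|ME0|BR1|rd2|wr0
(7) want 1×MUL +2rd +1wr — WR_PORT → AL1|MU1|ME0|BR1|rd2|wr0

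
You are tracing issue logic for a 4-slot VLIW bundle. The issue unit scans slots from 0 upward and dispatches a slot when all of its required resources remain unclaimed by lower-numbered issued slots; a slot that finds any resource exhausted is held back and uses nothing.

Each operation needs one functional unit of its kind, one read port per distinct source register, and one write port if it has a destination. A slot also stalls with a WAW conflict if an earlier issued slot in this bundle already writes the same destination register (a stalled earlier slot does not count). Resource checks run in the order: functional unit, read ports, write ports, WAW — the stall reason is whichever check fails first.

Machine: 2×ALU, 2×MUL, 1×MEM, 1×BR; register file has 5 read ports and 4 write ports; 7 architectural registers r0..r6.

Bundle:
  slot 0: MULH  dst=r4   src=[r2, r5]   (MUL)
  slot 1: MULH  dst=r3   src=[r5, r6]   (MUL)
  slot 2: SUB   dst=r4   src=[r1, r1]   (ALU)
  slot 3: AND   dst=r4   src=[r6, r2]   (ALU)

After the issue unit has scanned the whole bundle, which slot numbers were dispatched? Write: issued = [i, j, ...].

(0) want 1×MUL +2rd +1wr — yes → AL2|MU1|ME1|BR1|rd3|wr3
(1) want 1×MUL +2rd +1wr — yes → AL2|MU0|ME1|BR1|rd1|wr2
(2) want 1×ALU +1rd +1wr — WAW → AL2|MU0|ME1|BR1|rd1|wr2
(3) want 1×ALU +2rd +1wr — RD_PORT → AL2|MU0|ME1|BR1|rd1|wr2

issued = [0, 1]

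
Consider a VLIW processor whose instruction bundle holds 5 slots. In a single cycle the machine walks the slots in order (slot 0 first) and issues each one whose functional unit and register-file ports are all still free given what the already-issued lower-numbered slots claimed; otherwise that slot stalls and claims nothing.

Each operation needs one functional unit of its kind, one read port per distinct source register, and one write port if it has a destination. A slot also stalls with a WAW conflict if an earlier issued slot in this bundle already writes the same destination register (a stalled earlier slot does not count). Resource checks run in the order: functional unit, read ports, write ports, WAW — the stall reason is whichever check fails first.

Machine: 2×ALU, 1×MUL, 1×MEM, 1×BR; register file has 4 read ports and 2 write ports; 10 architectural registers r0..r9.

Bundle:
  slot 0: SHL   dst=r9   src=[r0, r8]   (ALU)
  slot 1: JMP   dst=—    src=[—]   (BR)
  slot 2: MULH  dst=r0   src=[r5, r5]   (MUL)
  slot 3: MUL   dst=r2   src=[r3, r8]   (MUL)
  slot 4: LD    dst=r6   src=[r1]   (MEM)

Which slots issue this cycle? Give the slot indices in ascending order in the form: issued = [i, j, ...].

(0) want 1×ALU +2rd +1wr — yes → AL1|MU1|ME1|BR1|rd2|wr1
(1) want 1×BR +0rd +0wr — yes → AL1|MU1|ME1|BR0|rd2|wr1
(2) want 1×MUL +1rd +1wr — yes → AL1|MU0|ME1|BR0|rd1|wr0
(3) want 1×MUL +2rd +1wr — FU → AL1|MU0|ME1|BR0|rd1|wr0
(4) want 1×MEM +1rd +1wr — WR_PORT → AL1|MU0|ME1|BR0|rd1|wr0

issued = [0, 1, 2]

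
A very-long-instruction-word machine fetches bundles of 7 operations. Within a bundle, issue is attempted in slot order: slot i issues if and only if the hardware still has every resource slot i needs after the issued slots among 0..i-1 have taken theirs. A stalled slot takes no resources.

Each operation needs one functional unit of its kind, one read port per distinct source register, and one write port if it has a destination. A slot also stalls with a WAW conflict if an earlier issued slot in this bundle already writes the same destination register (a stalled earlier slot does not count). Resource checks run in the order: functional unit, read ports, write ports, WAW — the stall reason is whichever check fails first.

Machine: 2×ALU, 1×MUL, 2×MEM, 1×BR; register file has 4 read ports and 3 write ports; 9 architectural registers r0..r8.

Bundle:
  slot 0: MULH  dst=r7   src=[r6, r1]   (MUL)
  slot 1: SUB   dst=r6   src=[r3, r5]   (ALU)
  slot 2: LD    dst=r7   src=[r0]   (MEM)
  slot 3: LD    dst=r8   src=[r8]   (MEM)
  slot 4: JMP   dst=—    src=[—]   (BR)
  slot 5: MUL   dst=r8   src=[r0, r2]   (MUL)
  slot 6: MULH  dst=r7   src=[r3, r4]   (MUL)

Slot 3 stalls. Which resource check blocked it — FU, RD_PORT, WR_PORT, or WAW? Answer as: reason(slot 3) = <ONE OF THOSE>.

  0. MUL→r7 ⇒ go  {2A/0Mu/2Ld/1B | 2r 2w}
  1. ALU→r6 ⇒ go  {1A/0Mu/2Ld/1B | 0r 1w}
  2. MEM→r7 ⇒ no(RD_PORT)  {1A/0Mu/2Ld/1B | 0r 1w}
  3. MEM→r8 ⇒ no(RD_PORT)  {1A/0Mu/2Ld/1B | 0r 1w}
  4. BR ⇒ go  {1A/0Mu/2Ld/0B | 0r 1w}
  5. MUL→r8 ⇒ no(FU)  {1A/0Mu/2Ld/0B | 0r 1w}
  6. MUL→r7 ⇒ no(FU)  {1A/0Mu/2Ld/0B | 0r 1w}

reason(slot 3) = RD_PORT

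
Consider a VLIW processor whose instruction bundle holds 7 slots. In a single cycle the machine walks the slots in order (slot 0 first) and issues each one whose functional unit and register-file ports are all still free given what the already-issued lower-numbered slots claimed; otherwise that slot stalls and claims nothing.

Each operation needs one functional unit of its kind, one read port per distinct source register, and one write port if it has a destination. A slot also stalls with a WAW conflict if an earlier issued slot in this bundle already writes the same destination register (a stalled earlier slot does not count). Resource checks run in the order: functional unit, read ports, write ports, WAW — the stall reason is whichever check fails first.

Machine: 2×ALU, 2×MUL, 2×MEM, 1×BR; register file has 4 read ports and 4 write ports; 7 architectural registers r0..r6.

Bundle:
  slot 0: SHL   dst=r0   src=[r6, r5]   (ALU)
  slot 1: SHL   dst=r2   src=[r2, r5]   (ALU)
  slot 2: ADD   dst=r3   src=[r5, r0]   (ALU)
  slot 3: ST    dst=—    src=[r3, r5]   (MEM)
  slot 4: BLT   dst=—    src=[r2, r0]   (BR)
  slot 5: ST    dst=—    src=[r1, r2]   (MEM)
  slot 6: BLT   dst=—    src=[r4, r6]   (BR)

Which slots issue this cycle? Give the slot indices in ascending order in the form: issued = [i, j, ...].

issued = [0, 1]

  0. ALU→r0 ⇒ go  {1A/2Mu/2Ld/1B | 2r 3w}
  1. ALU→r2 ⇒ go  {0A/2Mu/2Ld/1B | 0r 2w}
  2. ALU→r3 ⇒ no(FU)  {0A/2Mu/2Ld/1B | 0r 2w}
  3. MEM ⇒ no(RD_PORT)  {0A/2Mu/2Ld/1B | 0r 2w}
  4. BR ⇒ no(RD_PORT)  {0A/2Mu/2Ld/1B | 0r 2w}
  5. MEM ⇒ no(RD_PORT)  {0A/2Mu/2Ld/1B | 0r 2w}
  6. BR ⇒ no(RD_PORT)  {0A/2Mu/2Ld/1B | 0r 2w}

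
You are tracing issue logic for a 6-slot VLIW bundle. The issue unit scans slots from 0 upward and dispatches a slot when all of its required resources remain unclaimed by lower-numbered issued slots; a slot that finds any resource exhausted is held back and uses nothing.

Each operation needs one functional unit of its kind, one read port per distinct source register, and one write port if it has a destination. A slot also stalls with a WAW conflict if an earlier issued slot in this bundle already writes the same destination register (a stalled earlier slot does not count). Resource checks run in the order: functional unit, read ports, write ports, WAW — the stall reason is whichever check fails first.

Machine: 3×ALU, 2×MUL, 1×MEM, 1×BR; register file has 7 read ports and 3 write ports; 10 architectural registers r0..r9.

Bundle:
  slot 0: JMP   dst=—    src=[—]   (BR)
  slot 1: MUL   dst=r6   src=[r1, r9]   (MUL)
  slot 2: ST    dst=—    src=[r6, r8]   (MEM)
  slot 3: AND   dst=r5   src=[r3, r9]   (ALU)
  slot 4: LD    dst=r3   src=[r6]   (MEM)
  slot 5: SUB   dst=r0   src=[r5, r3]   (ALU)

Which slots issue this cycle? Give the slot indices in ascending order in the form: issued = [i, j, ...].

(0) want 1×BR +0rd +0wr — yes → AL3|MU2|ME1|BR0|rd7|wr3
(1) want 1×MUL +2rd +1wr — yes → AL3|MU1|ME1|BR0|rd5|wr2
(2) want 1×MEM +2rd +0wr — yes → AL3|MU1|ME0|BR0|rd3|wr2
(3) want 1×ALU +2rd +1wr — yes → AL2|MU1|ME0|BR0|rd1|wr1
(4) want 1×MEM +1rd +1wr — FU → AL2|MU1|ME0|BR0|rd1|wr1
(5) want 1×ALU +2rd +1wr — RD_PORT → AL2|MU1|ME0|BR0|rd1|wr1

issued = [0, 1, 2, 3]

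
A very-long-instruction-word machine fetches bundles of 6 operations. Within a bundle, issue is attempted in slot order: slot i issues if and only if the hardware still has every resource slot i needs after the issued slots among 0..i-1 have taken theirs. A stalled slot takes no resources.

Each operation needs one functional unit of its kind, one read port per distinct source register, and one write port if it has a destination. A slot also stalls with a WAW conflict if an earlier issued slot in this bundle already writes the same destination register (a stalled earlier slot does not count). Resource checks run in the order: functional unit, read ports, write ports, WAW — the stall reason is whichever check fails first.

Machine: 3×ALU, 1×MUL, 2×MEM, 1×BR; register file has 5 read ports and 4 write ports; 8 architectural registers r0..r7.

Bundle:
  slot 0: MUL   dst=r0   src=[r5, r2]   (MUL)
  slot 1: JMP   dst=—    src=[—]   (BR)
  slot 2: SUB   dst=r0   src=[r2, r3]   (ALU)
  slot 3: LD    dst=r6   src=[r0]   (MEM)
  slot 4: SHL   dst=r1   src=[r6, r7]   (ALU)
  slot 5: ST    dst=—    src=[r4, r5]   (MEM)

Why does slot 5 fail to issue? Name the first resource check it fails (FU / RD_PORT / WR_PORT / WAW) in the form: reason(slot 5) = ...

#0 MUL src=r5,r2 dispatched  <A:3 Mu:0 Ld:2 B:1 rd:3 wr:3>
#1 BR src=- dispatched  <A:3 Mu:0 Ld:2 B:0 rd:3 wr:3>
#2 ALU src=r2,r3 held:WAW  <A:3 Mu:0 Ld:2 B:0 rd:3 wr:3>
#3 MEM src=r0 dispatched  <A:3 Mu:0 Ld:1 B:0 rd:2 wr:2>
#4 ALU src=r6,r7 dispatched  <A:2 Mu:0 Ld:1 B:0 rd:0 wr:1>
#5 MEM src=r4,r5 held:RD_PORT  <A:2 Mu:0 Ld:1 B:0 rd:0 wr:1>

reason(slot 5) = RD_PORT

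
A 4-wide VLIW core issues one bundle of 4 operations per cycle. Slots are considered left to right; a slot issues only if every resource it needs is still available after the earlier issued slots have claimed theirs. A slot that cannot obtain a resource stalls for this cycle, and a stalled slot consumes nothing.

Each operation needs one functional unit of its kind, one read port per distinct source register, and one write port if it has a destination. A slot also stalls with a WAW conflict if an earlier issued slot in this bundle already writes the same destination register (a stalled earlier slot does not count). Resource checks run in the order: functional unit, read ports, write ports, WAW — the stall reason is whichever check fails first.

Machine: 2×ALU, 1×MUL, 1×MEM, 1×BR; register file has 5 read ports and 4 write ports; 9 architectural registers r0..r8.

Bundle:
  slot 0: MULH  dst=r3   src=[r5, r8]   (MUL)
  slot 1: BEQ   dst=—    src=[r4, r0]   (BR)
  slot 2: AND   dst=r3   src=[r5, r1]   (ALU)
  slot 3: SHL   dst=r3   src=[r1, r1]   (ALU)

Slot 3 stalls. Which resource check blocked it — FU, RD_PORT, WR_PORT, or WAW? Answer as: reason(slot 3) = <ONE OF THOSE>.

[0] MUL needs rd=2 wr=1: ok; after: ALU=2 MUL=0 MEM=1 BR=1, R=3, W=3
[1] BR needs rd=2 wr=0: ok; after: ALU=2 MUL=0 MEM=1 BR=0, R=1, W=3
[2] ALU needs rd=2 wr=1: RD_PORT; after: ALU=2 MUL=0 MEM=1 BR=0, R=1, W=3
[3] ALU needs rd=1 wr=1: WAW; after: ALU=2 MUL=0 MEM=1 BR=0, R=1, W=3

reason(slot 3) = WAW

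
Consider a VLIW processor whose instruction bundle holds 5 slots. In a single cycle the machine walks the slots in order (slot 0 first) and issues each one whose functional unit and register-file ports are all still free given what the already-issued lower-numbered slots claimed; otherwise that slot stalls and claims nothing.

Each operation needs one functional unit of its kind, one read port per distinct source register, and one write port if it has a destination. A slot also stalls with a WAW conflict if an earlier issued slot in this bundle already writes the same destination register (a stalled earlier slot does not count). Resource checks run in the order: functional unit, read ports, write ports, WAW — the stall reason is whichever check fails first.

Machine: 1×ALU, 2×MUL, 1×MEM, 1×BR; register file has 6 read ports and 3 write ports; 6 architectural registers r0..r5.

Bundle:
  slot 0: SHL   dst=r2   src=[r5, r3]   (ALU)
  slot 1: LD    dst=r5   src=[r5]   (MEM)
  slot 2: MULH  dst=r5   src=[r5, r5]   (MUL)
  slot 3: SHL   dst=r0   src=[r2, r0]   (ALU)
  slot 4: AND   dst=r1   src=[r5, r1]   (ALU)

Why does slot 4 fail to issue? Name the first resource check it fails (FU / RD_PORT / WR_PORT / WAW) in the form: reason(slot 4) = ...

(0) want 1×ALU +2rd +1wr — yes → AL0|MU2|ME1|BR1|rd4|wr2
(1) want 1×MEM +1rd +1wr — yes → AL0|MU2|ME0|BR1|rd3|wr1
(2) want 1×MUL +1rd +1wr — WAW → AL0|MU2|ME0|BR1|rd3|wr1
(3) want 1×ALU +2rd +1wr — FU → AL0|MU2|ME0|BR1|rd3|wr1
(4) want 1×ALU +2rd +1wr — FU → AL0|MU2|ME0|BR1|rd3|wr1

reason(slot 4) = FU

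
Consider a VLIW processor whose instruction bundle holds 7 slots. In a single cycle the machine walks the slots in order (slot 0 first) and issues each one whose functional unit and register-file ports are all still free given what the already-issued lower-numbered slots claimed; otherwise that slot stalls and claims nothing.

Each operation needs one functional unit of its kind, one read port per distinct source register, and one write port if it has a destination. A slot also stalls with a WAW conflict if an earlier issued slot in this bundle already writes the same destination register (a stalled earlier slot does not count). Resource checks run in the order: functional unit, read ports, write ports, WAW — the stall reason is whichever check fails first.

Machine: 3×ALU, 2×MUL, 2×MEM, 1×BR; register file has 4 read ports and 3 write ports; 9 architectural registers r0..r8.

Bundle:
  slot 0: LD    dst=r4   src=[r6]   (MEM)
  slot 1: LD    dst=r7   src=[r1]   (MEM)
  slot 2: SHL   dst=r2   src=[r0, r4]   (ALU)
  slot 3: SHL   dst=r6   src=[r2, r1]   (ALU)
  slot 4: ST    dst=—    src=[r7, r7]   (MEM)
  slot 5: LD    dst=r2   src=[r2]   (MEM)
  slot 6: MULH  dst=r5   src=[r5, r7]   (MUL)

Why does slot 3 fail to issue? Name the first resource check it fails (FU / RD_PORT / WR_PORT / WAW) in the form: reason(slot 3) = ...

(0) want 1×MEM +1rd +1wr — yes → AL3|MU2|ME1|BR1|rd3|wr2
(1) want 1×MEM +1rd +1wr — yes → AL3|MU2|ME0|BR1|rd2|wr1
(2) want 1×ALU +2rd +1wr — yes → AL2|MU2|ME0|BR1|rd0|wr0
(3) want 1×ALU +2rd +1wr — RD_PORT → AL2|MU2|ME0|BR1|rd0|wr0
(4) want 1×MEM +1rd +0wr — FU → AL2|MU2|ME0|BR1|rd0|wr0
(5) want 1×MEM +1rd +1wr — FU → AL2|MU2|ME0|BR1|rd0|wr0
(6) want 1×MUL +2rd +1wr — RD_PORT → AL2|MU2|ME0|BR1|rd0|wr0

reason(slot 3) = RD_PORT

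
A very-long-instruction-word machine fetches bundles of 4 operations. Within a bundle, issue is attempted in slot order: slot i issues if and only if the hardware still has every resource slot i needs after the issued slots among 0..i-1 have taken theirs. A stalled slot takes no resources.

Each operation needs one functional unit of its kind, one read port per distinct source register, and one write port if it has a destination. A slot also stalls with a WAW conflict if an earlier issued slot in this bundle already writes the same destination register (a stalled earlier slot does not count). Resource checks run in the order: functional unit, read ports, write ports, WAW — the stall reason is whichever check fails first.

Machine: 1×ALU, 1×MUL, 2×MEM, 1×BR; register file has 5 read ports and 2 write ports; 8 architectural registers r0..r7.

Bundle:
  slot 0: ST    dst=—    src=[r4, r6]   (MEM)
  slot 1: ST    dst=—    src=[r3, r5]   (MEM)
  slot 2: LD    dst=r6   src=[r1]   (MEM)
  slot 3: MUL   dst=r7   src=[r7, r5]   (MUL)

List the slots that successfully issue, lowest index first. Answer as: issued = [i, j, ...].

(0) want 1×MEM +2rd +0wr — yes → AL1|MU1|ME1|BR1|rd3|wr2
(1) want 1×MEM +2rd +0wr — yes → AL1|MU1|ME0|BR1|rd1|wr2
(2) want 1×MEM +1rd +1wr — FU → AL1|MU1|ME0|BR1|rd1|wr2
(3) want 1×MUL +2rd +1wr — RD_PORT → AL1|MU1|ME0|BR1|rd1|wr2

issued = [0, 1]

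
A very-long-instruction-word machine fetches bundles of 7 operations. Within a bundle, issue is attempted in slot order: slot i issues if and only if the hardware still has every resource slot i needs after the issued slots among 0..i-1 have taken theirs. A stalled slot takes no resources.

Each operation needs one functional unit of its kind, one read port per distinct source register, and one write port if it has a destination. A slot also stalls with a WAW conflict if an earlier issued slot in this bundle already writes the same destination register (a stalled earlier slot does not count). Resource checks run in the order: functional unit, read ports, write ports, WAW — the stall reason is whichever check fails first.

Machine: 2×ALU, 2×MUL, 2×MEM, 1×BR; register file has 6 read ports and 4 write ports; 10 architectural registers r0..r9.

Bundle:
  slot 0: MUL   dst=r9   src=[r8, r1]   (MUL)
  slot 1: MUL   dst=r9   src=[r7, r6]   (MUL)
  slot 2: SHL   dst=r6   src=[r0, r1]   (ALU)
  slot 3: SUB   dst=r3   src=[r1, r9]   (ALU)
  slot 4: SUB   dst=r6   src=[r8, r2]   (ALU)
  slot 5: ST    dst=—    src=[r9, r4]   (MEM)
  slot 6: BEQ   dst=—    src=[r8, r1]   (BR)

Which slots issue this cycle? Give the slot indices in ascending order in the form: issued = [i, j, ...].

#0 MUL src=r8,r1 dispatched  <A:2 Mu:1 Ld:2 B:1 rd:4 wr:3>
#1 MUL src=r7,r6 held:WAW  <A:2 Mu:1 Ld:2 B:1 rd:4 wr:3>
#2 ALU src=r0,r1 dispatched  <A:1 Mu:1 Ld:2 B:1 rd:2 wr:2>
#3 ALU src=r1,r9 dispatched  <A:0 Mu:1 Ld:2 B:1 rd:0 wr:1>
#4 ALU src=r8,r2 held:FU  <A:0 Mu:1 Ld:2 B:1 rd:0 wr:1>
#5 MEM src=r9,r4 held:RD_PORT  <A:0 Mu:1 Ld:2 B:1 rd:0 wr:1>
#6 BR src=r8,r1 held:RD_PORT  <A:0 Mu:1 Ld:2 B:1 rd:0 wr:1>

issued = [0, 2, 3]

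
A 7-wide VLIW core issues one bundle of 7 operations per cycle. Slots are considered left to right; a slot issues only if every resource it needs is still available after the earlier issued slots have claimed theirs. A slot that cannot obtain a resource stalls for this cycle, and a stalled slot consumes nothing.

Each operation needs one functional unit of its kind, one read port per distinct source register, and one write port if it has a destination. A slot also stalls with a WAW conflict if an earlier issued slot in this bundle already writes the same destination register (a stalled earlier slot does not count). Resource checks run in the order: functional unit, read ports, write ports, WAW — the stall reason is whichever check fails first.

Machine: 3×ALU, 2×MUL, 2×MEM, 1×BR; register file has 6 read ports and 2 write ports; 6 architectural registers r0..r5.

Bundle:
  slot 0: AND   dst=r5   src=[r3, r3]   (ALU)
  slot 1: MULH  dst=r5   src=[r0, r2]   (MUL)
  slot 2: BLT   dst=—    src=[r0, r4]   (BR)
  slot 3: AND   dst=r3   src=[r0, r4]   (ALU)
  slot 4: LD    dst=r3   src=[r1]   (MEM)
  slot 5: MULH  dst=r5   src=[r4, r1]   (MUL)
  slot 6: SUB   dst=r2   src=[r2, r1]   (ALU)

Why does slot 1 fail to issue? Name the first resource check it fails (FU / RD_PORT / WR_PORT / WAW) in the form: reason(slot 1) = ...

  0. ALU→r5 ⇒ go  {2A/2Mu/2Ld/1B | 5r 1w}
  1. MUL→r5 ⇒ no(WAW)  {2A/2Mu/2Ld/1B | 5r 1w}
  2. BR ⇒ go  {2A/2Mu/2Ld/0B | 3r 1w}
  3. ALU→r3 ⇒ go  {1A/2Mu/2Ld/0B | 1r 0w}
  4. MEM→r3 ⇒ no(WR_PORT)  {1A/2Mu/2Ld/0B | 1r 0w}
  5. MUL→r5 ⇒ no(RD_PORT)  {1A/2Mu/2Ld/0B | 1r 0w}
  6. ALU→r2 ⇒ no(RD_PORT)  {1A/2Mu/2Ld/0B | 1r 0w}

reason(slot 1) = WAW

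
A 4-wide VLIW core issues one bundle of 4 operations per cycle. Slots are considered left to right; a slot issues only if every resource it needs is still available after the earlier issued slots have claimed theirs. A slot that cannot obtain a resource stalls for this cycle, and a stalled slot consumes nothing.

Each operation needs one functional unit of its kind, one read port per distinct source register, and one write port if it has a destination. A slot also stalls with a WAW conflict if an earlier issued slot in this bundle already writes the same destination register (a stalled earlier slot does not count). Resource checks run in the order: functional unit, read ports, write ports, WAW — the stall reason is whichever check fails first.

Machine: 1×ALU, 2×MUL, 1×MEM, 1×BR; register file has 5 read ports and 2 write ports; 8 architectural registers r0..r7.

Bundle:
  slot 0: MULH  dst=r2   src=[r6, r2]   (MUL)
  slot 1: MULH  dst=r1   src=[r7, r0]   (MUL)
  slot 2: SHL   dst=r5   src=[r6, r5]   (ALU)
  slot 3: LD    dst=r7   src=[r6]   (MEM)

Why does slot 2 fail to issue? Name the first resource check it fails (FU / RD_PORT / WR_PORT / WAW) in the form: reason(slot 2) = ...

reason(slot 2) = RD_PORT

(0) want 1×MUL +2rd +1wr — yes → AL1|MU1|ME1|BR1|rd3|wr1
(1) want 1×MUL +2rd +1wr — yes → AL1|MU0|ME1|BR1|rd1|wr0
(2) want 1×ALU +2rd +1wr — RD_PORT → AL1|MU0|ME1|BR1|rd1|wr0
(3) want 1×MEM +1rd +1wr — WR_PORT → AL1|MU0|ME1|BR1|rd1|wr0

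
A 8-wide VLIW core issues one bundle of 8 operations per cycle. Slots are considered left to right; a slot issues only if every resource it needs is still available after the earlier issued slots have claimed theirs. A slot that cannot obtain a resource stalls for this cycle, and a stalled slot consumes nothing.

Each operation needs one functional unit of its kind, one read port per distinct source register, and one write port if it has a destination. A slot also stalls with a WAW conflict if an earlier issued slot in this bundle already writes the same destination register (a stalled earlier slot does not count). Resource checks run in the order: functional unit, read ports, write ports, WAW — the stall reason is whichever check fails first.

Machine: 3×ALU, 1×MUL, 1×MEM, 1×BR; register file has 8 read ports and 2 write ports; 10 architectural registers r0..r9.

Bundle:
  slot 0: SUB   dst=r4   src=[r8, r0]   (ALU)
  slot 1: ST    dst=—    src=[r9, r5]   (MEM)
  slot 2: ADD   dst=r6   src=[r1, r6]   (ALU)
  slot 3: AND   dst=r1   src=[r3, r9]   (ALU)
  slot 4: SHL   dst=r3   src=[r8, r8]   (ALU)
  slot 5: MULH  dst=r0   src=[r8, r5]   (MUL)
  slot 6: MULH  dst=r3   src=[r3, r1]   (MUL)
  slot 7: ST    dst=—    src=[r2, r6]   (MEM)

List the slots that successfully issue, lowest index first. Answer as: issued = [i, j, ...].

#0 ALU src=r8,r0 dispatched  <A:2 Mu:1 Ld:1 B:1 rd:6 wr:1>
#1 MEM src=r9,r5 dispatched  <A:2 Mu:1 Ld:0 B:1 rd:4 wr:1>
#2 ALU src=r1,r6 dispatched  <A:1 Mu:1 Ld:0 B:1 rd:2 wr:0>
#3 ALU src=r3,r9 held:WR_PORT  <A:1 Mu:1 Ld:0 B:1 rd:2 wr:0>
#4 ALU src=r8,r8 held:WR_PORT  <A:1 Mu:1 Ld:0 B:1 rd:2 wr:0>
#5 MUL src=r8,r5 held:WR_PORT  <A:1 Mu:1 Ld:0 B:1 rd:2 wr:0>
#6 MUL src=r3,r1 held:WR_PORT  <A:1 Mu:1 Ld:0 B:1 rd:2 wr:0>
#7 MEM src=r2,r6 held:FU  <A:1 Mu:1 Ld:0 B:1 rd:2 wr:0>

issued = [0, 1, 2]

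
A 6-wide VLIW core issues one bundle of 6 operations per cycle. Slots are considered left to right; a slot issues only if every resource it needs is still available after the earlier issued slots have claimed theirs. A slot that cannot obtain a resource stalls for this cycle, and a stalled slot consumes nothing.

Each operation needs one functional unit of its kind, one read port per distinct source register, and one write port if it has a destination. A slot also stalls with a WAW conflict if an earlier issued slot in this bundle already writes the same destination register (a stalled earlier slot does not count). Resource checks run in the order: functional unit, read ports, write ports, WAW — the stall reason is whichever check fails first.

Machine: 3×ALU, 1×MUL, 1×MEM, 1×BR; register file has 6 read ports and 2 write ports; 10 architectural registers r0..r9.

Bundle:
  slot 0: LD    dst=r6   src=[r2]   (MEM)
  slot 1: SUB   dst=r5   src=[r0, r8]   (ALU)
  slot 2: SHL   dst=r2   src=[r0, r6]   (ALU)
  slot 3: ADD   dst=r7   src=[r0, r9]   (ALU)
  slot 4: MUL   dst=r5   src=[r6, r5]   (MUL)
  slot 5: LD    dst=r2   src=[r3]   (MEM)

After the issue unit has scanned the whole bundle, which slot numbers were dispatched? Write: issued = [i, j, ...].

issued = [0, 1]

slot 0 (MEM): ISSUE — free A3,Mu1,Ld0,B1 rp5 wp1
slot 1 (ALU): ISSUE — free A2,Mu1,Ld0,B1 rp3 wp0
slot 2 (ALU): stall WR_PORT — free A2,Mu1,Ld0,B1 rp3 wp0
slot 3 (ALU): stall WR_PORT — free A2,Mu1,Ld0,B1 rp3 wp0
slot 4 (MUL): stall WR_PORT — free A2,Mu1,Ld0,B1 rp3 wp0
slot 5 (MEM): stall FU — free A2,Mu1,Ld0,B1 rp3 wp0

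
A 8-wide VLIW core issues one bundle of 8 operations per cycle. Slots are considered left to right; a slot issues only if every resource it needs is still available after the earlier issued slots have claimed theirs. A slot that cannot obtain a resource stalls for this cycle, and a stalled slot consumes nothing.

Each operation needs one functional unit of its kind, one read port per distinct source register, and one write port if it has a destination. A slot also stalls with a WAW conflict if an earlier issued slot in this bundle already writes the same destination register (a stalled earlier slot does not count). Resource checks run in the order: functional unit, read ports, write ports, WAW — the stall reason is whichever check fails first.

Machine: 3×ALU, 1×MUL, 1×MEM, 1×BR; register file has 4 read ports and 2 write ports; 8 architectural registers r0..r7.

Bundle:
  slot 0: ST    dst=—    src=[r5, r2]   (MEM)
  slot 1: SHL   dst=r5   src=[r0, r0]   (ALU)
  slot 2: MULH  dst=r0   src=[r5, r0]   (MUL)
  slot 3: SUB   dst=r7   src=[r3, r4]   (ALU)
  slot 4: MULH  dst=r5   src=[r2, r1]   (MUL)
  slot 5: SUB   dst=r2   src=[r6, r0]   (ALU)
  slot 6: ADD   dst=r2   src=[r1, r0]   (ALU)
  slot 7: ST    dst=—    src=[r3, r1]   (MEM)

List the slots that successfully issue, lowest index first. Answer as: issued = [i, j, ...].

issued = [0, 1]

slot 0 (MEM): ISSUE — free A3,Mu1,Ld0,B1 rp2 wp2
slot 1 (ALU): ISSUE — free A2,Mu1,Ld0,B1 rp1 wp1
slot 2 (MUL): stall RD_PORT — free A2,Mu1,Ld0,B1 rp1 wp1
slot 3 (ALU): stall RD_PORT — free A2,Mu1,Ld0,B1 rp1 wp1
slot 4 (MUL): stall RD_PORT — free A2,Mu1,Ld0,B1 rp1 wp1
slot 5 (ALU): stall RD_PORT — free A2,Mu1,Ld0,B1 rp1 wp1
slot 6 (ALU): stall RD_PORT — free A2,Mu1,Ld0,B1 rp1 wp1
slot 7 (MEM): stall FU — free A2,Mu1,Ld0,B1 rp1 wp1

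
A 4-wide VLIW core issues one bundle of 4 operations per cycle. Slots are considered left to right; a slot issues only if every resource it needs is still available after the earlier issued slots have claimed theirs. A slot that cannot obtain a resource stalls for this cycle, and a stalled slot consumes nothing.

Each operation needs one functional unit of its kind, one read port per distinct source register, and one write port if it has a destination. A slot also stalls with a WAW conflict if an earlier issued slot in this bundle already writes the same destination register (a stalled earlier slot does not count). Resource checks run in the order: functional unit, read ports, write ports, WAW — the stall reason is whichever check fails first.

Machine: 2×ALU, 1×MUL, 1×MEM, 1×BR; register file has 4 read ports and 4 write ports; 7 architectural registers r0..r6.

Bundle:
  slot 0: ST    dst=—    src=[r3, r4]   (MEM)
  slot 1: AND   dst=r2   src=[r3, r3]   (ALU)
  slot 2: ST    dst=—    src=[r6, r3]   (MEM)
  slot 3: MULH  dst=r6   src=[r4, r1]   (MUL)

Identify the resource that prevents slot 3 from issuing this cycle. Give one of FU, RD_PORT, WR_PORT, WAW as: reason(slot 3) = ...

#0 MEM src=r3,r4 dispatched  <A:2 Mu:1 Ld:0 B:1 rd:2 wr:4>
#1 ALU src=r3,r3 dispatched  <A:1 Mu:1 Ld:0 B:1 rd:1 wr:3>
#2 MEM src=r6,r3 held:FU  <A:1 Mu:1 Ld:0 B:1 rd:1 wr:3>
#3 MUL src=r4,r1 held:RD_PORT  <A:1 Mu:1 Ld:0 B:1 rd:1 wr:3>

reason(slot 3) = RD_PORT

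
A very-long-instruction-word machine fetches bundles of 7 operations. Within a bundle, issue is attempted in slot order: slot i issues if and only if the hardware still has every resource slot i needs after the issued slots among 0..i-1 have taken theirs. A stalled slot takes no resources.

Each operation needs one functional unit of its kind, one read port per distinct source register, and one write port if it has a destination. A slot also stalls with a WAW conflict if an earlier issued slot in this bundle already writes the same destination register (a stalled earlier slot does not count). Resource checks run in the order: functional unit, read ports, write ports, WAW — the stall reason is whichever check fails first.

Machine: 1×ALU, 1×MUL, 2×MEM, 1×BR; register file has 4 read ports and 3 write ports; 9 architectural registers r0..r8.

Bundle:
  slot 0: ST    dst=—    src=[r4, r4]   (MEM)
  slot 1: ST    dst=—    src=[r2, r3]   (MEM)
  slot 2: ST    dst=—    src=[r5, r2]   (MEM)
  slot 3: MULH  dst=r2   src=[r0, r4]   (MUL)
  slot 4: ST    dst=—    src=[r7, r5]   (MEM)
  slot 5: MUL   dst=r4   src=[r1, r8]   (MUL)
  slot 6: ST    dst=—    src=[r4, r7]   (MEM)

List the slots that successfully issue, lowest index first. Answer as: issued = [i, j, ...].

issued = [0, 1]

(0) want 1×MEM +1rd +0wr — yes → AL1|MU1|ME1|BR1|rd3|wr3
(1) want 1×MEM +2rd +0wr — yes → AL1|MU1|ME0|BR1|rd1|wr3
(2) want 1×MEM +2rd +0wr — FU → AL1|MU1|ME0|BR1|rd1|wr3
(3) want 1×MUL +2rd +1wr — RD_PORT → AL1|MU1|ME0|BR1|rd1|wr3
(4) want 1×MEM +2rd +0wr — FU → AL1|MU1|ME0|BR1|rd1|wr3
(5) want 1×MUL +2rd +1wr — RD_PORT → AL1|MU1|ME0|BR1|rd1|wr3
(6) want 1×MEM +2rd +0wr — FU → AL1|MU1|ME0|BR1|rd1|wr3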